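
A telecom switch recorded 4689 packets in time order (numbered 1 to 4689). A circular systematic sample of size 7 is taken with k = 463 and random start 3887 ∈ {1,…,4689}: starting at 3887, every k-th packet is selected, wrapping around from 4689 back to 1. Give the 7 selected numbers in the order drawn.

3887, 4350, 124, 587, 1050, 1513, 1976

Selection 1: 3887
Selection 2: 3887 + 463 = 4350
Selection 3: 4350 + 463 = 4813 → 4813 − 4689 = 124
Selection 4: 124 + 463 = 587
Selection 5: 587 + 463 = 1050
Selection 6: 1050 + 463 = 1513
Selection 7: 1513 + 463 = 1976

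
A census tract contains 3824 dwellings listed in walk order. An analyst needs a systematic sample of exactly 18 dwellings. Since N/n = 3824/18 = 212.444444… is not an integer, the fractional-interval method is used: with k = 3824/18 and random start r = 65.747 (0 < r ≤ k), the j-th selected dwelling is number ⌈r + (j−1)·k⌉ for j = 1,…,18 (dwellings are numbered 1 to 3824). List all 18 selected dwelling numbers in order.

66, 279, 491, 704, 916, 1128, 1341, 1553, 1766, 1978, 2191, 2403, 2616, 2828, 3040, 3253, 3465, 3678

j=1: r + 0k = 65.747 → ⌈·⌉ = 66
j=2: r + 1k = 278.191444… → ⌈·⌉ = 279
j=3: r + 2k = 490.635888… → ⌈·⌉ = 491
j=4: r + 3k = 703.080333… → ⌈·⌉ = 704
j=5: r + 4k = 915.524777… → ⌈·⌉ = 916
j=6: r + 5k = 1127.969222… → ⌈·⌉ = 1128
j=7: r + 6k = 1340.413666… → ⌈·⌉ = 1341
j=8: r + 7k = 1552.858111… → ⌈·⌉ = 1553
j=9: r + 8k = 1765.302555… → ⌈·⌉ = 1766
j=10: r + 9k = 1977.747 → ⌈·⌉ = 1978
j=11: r + 10k = 2190.191444… → ⌈·⌉ = 2191
j=12: r + 11k = 2402.635888… → ⌈·⌉ = 2403
j=13: r + 12k = 2615.080333… → ⌈·⌉ = 2616
j=14: r + 13k = 2827.524777… → ⌈·⌉ = 2828
j=15: r + 14k = 3039.969222… → ⌈·⌉ = 3040
j=16: r + 15k = 3252.413666… → ⌈·⌉ = 3253
j=17: r + 16k = 3464.858111… → ⌈·⌉ = 3465
j=18: r + 17k = 3677.302555… → ⌈·⌉ = 3678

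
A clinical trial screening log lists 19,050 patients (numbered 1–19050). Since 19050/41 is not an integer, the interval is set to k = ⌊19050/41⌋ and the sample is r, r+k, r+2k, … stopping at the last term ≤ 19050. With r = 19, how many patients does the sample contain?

k = ⌊19050/41⌋ = 464
Achieved size = ⌊(19050 − 19)/464⌋ + 1 = ⌊19031/464⌋ + 1 = 41 + 1 = 42
(last selection: 19 + 41×464 = 19043 ≤ 19050; next would be 19507 > 19050)

42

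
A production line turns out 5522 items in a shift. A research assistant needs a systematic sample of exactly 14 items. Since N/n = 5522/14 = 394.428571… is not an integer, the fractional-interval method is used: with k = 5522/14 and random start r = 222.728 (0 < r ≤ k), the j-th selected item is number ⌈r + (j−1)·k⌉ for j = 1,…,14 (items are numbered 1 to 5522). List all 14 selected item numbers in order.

j=1: r + 0k = 222.728 → ⌈·⌉ = 223
j=2: r + 1k = 617.156571… → ⌈·⌉ = 618
j=3: r + 2k = 1011.585142… → ⌈·⌉ = 1012
j=4: r + 3k = 1406.013714… → ⌈·⌉ = 1407
j=5: r + 4k = 1800.442285… → ⌈·⌉ = 1801
j=6: r + 5k = 2194.870857… → ⌈·⌉ = 2195
j=7: r + 6k = 2589.299428… → ⌈·⌉ = 2590
j=8: r + 7k = 2983.728 → ⌈·⌉ = 2984
j=9: r + 8k = 3378.156571… → ⌈·⌉ = 3379
j=10: r + 9k = 3772.585142… → ⌈·⌉ = 3773
j=11: r + 10k = 4167.013714… → ⌈·⌉ = 4168
j=12: r + 11k = 4561.442285… → ⌈·⌉ = 4562
j=13: r + 12k = 4955.870857… → ⌈·⌉ = 4956
j=14: r + 13k = 5350.299428… → ⌈·⌉ = 5351

223, 618, 1012, 1407, 1801, 2195, 2590, 2984, 3379, 3773, 4168, 4562, 4956, 5351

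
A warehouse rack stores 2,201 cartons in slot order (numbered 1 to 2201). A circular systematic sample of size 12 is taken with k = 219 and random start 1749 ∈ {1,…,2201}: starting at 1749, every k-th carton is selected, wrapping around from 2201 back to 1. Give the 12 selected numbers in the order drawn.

Selection 1: 1749
Selection 2: 1749 + 219 = 1968
Selection 3: 1968 + 219 = 2187
Selection 4: 2187 + 219 = 2406 → 2406 − 2201 = 205
Selection 5: 205 + 219 = 424
Selection 6: 424 + 219 = 643
Selection 7: 643 + 219 = 862
Selection 8: 862 + 219 = 1081
Selection 9: 1081 + 219 = 1300
Selection 10: 1300 + 219 = 1519
Selection 11: 1519 + 219 = 1738
Selection 12: 1738 + 219 = 1957

1749, 1968, 2187, 205, 424, 643, 862, 1081, 1300, 1519, 1738, 1957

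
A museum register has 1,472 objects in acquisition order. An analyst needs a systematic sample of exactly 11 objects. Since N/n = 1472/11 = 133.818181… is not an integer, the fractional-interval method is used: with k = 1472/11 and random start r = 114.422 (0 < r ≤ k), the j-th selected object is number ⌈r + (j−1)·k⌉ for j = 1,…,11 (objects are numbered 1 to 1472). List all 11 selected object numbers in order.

115, 249, 383, 516, 650, 784, 918, 1052, 1185, 1319, 1453

j=1: r + 0k = 114.422 → ⌈·⌉ = 115
j=2: r + 1k = 248.240181… → ⌈·⌉ = 249
j=3: r + 2k = 382.058363… → ⌈·⌉ = 383
j=4: r + 3k = 515.876545… → ⌈·⌉ = 516
j=5: r + 4k = 649.694727… → ⌈·⌉ = 650
j=6: r + 5k = 783.512909… → ⌈·⌉ = 784
j=7: r + 6k = 917.331090… → ⌈·⌉ = 918
j=8: r + 7k = 1051.149272… → ⌈·⌉ = 1052
j=9: r + 8k = 1184.967454… → ⌈·⌉ = 1185
j=10: r + 9k = 1318.785636… → ⌈·⌉ = 1319
j=11: r + 10k = 1452.603818… → ⌈·⌉ = 1453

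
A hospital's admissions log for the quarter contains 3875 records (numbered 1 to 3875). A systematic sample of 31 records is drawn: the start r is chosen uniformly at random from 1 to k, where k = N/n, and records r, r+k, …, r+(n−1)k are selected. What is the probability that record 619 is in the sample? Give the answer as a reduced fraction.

k = 3875/31 = 125.
Record 619 is selected iff r ≡ 619 (mod 125); exactly one such r in {1,…,125}.
Inclusion probability = 1/125.

1/125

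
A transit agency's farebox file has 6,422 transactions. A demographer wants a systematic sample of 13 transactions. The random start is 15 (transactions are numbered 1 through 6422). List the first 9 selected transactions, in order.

k = N/n = 6422/13 = 494
transaction 1: 15
transaction 2: 15 + 494 = 509
transaction 3: 509 + 494 = 1003
transaction 4: 1003 + 494 = 1497
transaction 5: 1497 + 494 = 1991
transaction 6: 1991 + 494 = 2485
transaction 7: 2485 + 494 = 2979
transaction 8: 2979 + 494 = 3473
transaction 9: 3473 + 494 = 3967

15, 509, 1003, 1497, 1991, 2485, 2979, 3473, 3967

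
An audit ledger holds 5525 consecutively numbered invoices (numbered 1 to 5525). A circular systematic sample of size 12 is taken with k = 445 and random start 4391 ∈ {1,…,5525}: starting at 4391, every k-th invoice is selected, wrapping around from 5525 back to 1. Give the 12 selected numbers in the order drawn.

4391, 4836, 5281, 201, 646, 1091, 1536, 1981, 2426, 2871, 3316, 3761

Selection 1: 4391
Selection 2: 4391 + 445 = 4836
Selection 3: 4836 + 445 = 5281
Selection 4: 5281 + 445 = 5726 → 5726 − 5525 = 201
Selection 5: 201 + 445 = 646
Selection 6: 646 + 445 = 1091
Selection 7: 1091 + 445 = 1536
Selection 8: 1536 + 445 = 1981
Selection 9: 1981 + 445 = 2426
Selection 10: 2426 + 445 = 2871
Selection 11: 2871 + 445 = 3316
Selection 12: 3316 + 445 = 3761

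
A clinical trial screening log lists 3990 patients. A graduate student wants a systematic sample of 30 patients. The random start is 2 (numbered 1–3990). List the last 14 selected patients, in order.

k = N/n = 3990/30 = 133
17th selection = 2 + 16×133 = 2130
18th: 2130 + 133 = 2263
19th: 2263 + 133 = 2396
20th: 2396 + 133 = 2529
21st: 2529 + 133 = 2662
22nd: 2662 + 133 = 2795
23rd: 2795 + 133 = 2928
24th: 2928 + 133 = 3061
25th: 3061 + 133 = 3194
26th: 3194 + 133 = 3327
27th: 3327 + 133 = 3460
28th: 3460 + 133 = 3593
29th: 3593 + 133 = 3726
30th: 3726 + 133 = 3859

2130, 2263, 2396, 2529, 2662, 2795, 2928, 3061, 3194, 3327, 3460, 3593, 3726, 3859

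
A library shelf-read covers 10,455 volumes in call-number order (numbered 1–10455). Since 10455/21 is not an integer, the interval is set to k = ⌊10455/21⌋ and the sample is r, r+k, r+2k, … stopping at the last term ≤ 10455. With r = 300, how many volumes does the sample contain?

k = ⌊10455/21⌋ = 497
Achieved size = ⌊(10455 − 300)/497⌋ + 1 = ⌊10155/497⌋ + 1 = 20 + 1 = 21
(last selection: 300 + 20×497 = 10240 ≤ 10455; next would be 10737 > 10455)

21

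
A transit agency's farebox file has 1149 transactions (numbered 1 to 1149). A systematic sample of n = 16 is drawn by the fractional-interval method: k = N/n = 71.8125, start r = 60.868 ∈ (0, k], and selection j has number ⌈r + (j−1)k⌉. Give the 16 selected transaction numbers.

j=1: r + 0k = 60.868 → ⌈·⌉ = 61
j=2: r + 1k = 132.6805 → ⌈·⌉ = 133
j=3: r + 2k = 204.493 → ⌈·⌉ = 205
j=4: r + 3k = 276.3055 → ⌈·⌉ = 277
j=5: r + 4k = 348.118 → ⌈·⌉ = 349
j=6: r + 5k = 419.9305 → ⌈·⌉ = 420
j=7: r + 6k = 491.743 → ⌈·⌉ = 492
j=8: r + 7k = 563.5555 → ⌈·⌉ = 564
j=9: r + 8k = 635.368 → ⌈·⌉ = 636
j=10: r + 9k = 707.1805 → ⌈·⌉ = 708
j=11: r + 10k = 778.993 → ⌈·⌉ = 779
j=12: r + 11k = 850.8055 → ⌈·⌉ = 851
j=13: r + 12k = 922.618 → ⌈·⌉ = 923
j=14: r + 13k = 994.4305 → ⌈·⌉ = 995
j=15: r + 14k = 1066.243 → ⌈·⌉ = 1067
j=16: r + 15k = 1138.0555 → ⌈·⌉ = 1139

61, 133, 205, 277, 349, 420, 492, 564, 636, 708, 779, 851, 923, 995, 1067, 1139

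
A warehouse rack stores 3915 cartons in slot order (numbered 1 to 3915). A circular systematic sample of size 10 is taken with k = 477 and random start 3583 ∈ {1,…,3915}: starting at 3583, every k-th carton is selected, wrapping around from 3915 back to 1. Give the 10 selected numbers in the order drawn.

3583, 145, 622, 1099, 1576, 2053, 2530, 3007, 3484, 46

Selection 1: 3583
Selection 2: 3583 + 477 = 4060 → 4060 − 3915 = 145
Selection 3: 145 + 477 = 622
Selection 4: 622 + 477 = 1099
Selection 5: 1099 + 477 = 1576
Selection 6: 1576 + 477 = 2053
Selection 7: 2053 + 477 = 2530
Selection 8: 2530 + 477 = 3007
Selection 9: 3007 + 477 = 3484
Selection 10: 3484 + 477 = 3961 → 3961 − 3915 = 46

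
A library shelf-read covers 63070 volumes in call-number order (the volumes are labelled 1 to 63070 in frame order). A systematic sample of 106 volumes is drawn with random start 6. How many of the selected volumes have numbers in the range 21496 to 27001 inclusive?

k = 63070/106 = 595
First selection ≥ 21496: 6 + ⌈(21496−6)/595⌉·595 = 6 + 37×595 = 22021
Last selection ≤ 27001: 6 + ⌊(27001−6)/595⌋·595 = 6 + 45×595 = 26781
Count = 45 − 37 + 1 = 9

9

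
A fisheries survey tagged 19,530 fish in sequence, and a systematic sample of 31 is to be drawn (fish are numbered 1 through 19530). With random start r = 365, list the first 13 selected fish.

k = N/n = 19530/31 = 630
fish 1: 365
fish 2: 365 + 630 = 995
fish 3: 995 + 630 = 1625
fish 4: 1625 + 630 = 2255
fish 5: 2255 + 630 = 2885
fish 6: 2885 + 630 = 3515
fish 7: 3515 + 630 = 4145
fish 8: 4145 + 630 = 4775
fish 9: 4775 + 630 = 5405
fish 10: 5405 + 630 = 6035
fish 11: 6035 + 630 = 6665
fish 12: 6665 + 630 = 7295
fish 13: 7295 + 630 = 7925

365, 995, 1625, 2255, 2885, 3515, 4145, 4775, 5405, 6035, 6665, 7295, 7925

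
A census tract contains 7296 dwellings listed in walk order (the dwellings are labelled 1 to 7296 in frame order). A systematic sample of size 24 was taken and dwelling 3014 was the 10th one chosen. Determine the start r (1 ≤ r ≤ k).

k = 7296/24 = 304
r = 3014 − (10−1)×304 = 3014 − 2736 = 278

278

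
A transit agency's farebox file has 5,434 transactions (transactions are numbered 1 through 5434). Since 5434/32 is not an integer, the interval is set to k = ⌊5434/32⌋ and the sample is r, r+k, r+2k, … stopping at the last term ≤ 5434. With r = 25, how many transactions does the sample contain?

33

k = ⌊5434/32⌋ = 169
Achieved size = ⌊(5434 − 25)/169⌋ + 1 = ⌊5409/169⌋ + 1 = 32 + 1 = 33
(last selection: 25 + 32×169 = 5433 ≤ 5434; next would be 5602 > 5434)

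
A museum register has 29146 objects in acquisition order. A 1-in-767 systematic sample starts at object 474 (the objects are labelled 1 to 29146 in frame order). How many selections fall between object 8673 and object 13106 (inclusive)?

6

k = 767
First selection ≥ 8673: 474 + ⌈(8673−474)/767⌉·767 = 474 + 11×767 = 8911
Last selection ≤ 13106: 474 + ⌊(13106−474)/767⌋·767 = 474 + 16×767 = 12746
Count = 16 − 11 + 1 = 6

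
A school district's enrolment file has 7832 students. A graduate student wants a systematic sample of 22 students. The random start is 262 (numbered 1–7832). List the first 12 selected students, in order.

262, 618, 974, 1330, 1686, 2042, 2398, 2754, 3110, 3466, 3822, 4178

k = N/n = 7832/22 = 356
student 1: 262
student 2: 262 + 356 = 618
student 3: 618 + 356 = 974
student 4: 974 + 356 = 1330
student 5: 1330 + 356 = 1686
student 6: 1686 + 356 = 2042
student 7: 2042 + 356 = 2398
student 8: 2398 + 356 = 2754
student 9: 2754 + 356 = 3110
student 10: 3110 + 356 = 3466
student 11: 3466 + 356 = 3822
student 12: 3822 + 356 = 4178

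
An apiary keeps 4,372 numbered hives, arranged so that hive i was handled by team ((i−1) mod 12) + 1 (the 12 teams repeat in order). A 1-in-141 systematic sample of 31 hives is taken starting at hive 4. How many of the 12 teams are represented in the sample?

4

Consecutive selections differ by k = 141, so their team numbers differ by 141 mod 12 = 9.
gcd(141, 12) = 3, so the sample visits 12/3 = 4 distinct residues mod 12.
Start 4 is team 4; the teams hit are 1, 4, 7, 10.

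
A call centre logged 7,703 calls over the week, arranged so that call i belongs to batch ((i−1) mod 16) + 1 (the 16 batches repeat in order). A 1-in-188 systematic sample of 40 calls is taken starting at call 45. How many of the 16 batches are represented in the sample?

4

Consecutive selections differ by k = 188, so their batch numbers differ by 188 mod 16 = 12.
gcd(188, 16) = 4, so the sample visits 16/4 = 4 distinct residues mod 16.
Start 45 is batch 13; the batches hit are 1, 5, 9, 13.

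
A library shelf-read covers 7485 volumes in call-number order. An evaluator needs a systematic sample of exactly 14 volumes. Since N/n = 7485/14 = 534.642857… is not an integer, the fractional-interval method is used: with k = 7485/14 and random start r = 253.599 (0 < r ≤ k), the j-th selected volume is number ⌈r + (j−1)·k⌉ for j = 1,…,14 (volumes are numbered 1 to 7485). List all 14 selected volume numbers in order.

254, 789, 1323, 1858, 2393, 2927, 3462, 3997, 4531, 5066, 5601, 6135, 6670, 7204

j=1: r + 0k = 253.599 → ⌈·⌉ = 254
j=2: r + 1k = 788.241857… → ⌈·⌉ = 789
j=3: r + 2k = 1322.884714… → ⌈·⌉ = 1323
j=4: r + 3k = 1857.527571… → ⌈·⌉ = 1858
j=5: r + 4k = 2392.170428… → ⌈·⌉ = 2393
j=6: r + 5k = 2926.813285… → ⌈·⌉ = 2927
j=7: r + 6k = 3461.456142… → ⌈·⌉ = 3462
j=8: r + 7k = 3996.099 → ⌈·⌉ = 3997
j=9: r + 8k = 4530.741857… → ⌈·⌉ = 4531
j=10: r + 9k = 5065.384714… → ⌈·⌉ = 5066
j=11: r + 10k = 5600.027571… → ⌈·⌉ = 5601
j=12: r + 11k = 6134.670428… → ⌈·⌉ = 6135
j=13: r + 12k = 6669.313285… → ⌈·⌉ = 6670
j=14: r + 13k = 7203.956142… → ⌈·⌉ = 7204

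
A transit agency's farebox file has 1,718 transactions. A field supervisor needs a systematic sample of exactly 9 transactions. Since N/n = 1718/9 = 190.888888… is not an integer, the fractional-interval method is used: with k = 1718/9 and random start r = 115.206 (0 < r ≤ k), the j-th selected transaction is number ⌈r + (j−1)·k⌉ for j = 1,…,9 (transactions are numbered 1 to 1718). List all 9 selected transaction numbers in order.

116, 307, 497, 688, 879, 1070, 1261, 1452, 1643

j=1: r + 0k = 115.206 → ⌈·⌉ = 116
j=2: r + 1k = 306.094888… → ⌈·⌉ = 307
j=3: r + 2k = 496.983777… → ⌈·⌉ = 497
j=4: r + 3k = 687.872666… → ⌈·⌉ = 688
j=5: r + 4k = 878.761555… → ⌈·⌉ = 879
j=6: r + 5k = 1069.650444… → ⌈·⌉ = 1070
j=7: r + 6k = 1260.539333… → ⌈·⌉ = 1261
j=8: r + 7k = 1451.428222… → ⌈·⌉ = 1452
j=9: r + 8k = 1642.317111… → ⌈·⌉ = 1643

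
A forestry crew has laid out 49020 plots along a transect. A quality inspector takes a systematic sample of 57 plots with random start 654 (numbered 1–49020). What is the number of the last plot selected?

48814

k = 49020/57 = 860
57th selection = r + (57−1)·k = 654 + 56×860 = 654 + 48160 = 48814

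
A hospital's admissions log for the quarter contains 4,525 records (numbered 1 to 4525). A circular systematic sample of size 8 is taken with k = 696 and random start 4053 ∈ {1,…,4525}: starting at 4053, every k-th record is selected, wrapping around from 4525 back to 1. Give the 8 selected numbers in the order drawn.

4053, 224, 920, 1616, 2312, 3008, 3704, 4400

Selection 1: 4053
Selection 2: 4053 + 696 = 4749 → 4749 − 4525 = 224
Selection 3: 224 + 696 = 920
Selection 4: 920 + 696 = 1616
Selection 5: 1616 + 696 = 2312
Selection 6: 2312 + 696 = 3008
Selection 7: 3008 + 696 = 3704
Selection 8: 3704 + 696 = 4400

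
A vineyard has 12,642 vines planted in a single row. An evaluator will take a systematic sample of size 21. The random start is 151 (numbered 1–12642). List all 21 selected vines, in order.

151, 753, 1355, 1957, 2559, 3161, 3763, 4365, 4967, 5569, 6171, 6773, 7375, 7977, 8579, 9181, 9783, 10385, 10987, 11589, 12191

k = N/n = 12642/21 = 602
vine 1: 151
vine 2: 151 + 602 = 753
vine 3: 753 + 602 = 1355
vine 4: 1355 + 602 = 1957
vine 5: 1957 + 602 = 2559
vine 6: 2559 + 602 = 3161
vine 7: 3161 + 602 = 3763
vine 8: 3763 + 602 = 4365
vine 9: 4365 + 602 = 4967
vine 10: 4967 + 602 = 5569
vine 11: 5569 + 602 = 6171
vine 12: 6171 + 602 = 6773
vine 13: 6773 + 602 = 7375
vine 14: 7375 + 602 = 7977
vine 15: 7977 + 602 = 8579
vine 16: 8579 + 602 = 9181
vine 17: 9181 + 602 = 9783
vine 18: 9783 + 602 = 10385
vine 19: 10385 + 602 = 10987
vine 20: 10987 + 602 = 11589
vine 21: 11589 + 602 = 12191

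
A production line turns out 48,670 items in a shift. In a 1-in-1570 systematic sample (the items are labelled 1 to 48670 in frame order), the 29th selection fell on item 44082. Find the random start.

122

k = 1570
r = 44082 − (29−1)×1570 = 44082 − 43960 = 122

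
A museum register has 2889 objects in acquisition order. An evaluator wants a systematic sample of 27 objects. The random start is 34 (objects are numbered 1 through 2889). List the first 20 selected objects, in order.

34, 141, 248, 355, 462, 569, 676, 783, 890, 997, 1104, 1211, 1318, 1425, 1532, 1639, 1746, 1853, 1960, 2067

k = N/n = 2889/27 = 107
object 1: 34
object 2: 34 + 107 = 141
object 3: 141 + 107 = 248
object 4: 248 + 107 = 355
object 5: 355 + 107 = 462
object 6: 462 + 107 = 569
object 7: 569 + 107 = 676
object 8: 676 + 107 = 783
object 9: 783 + 107 = 890
object 10: 890 + 107 = 997
object 11: 997 + 107 = 1104
object 12: 1104 + 107 = 1211
object 13: 1211 + 107 = 1318
object 14: 1318 + 107 = 1425
object 15: 1425 + 107 = 1532
object 16: 1532 + 107 = 1639
object 17: 1639 + 107 = 1746
object 18: 1746 + 107 = 1853
object 19: 1853 + 107 = 1960
object 20: 1960 + 107 = 2067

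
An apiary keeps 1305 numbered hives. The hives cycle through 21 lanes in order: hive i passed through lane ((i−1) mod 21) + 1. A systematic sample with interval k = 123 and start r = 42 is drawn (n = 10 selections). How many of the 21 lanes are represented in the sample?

7

Consecutive selections differ by k = 123, so their lane numbers differ by 123 mod 21 = 18.
gcd(123, 21) = 3, so the sample visits 21/3 = 7 distinct residues mod 21.
Start 42 is lane 21; the lanes hit are 3, 6, 9, 12, 15, 18, 21.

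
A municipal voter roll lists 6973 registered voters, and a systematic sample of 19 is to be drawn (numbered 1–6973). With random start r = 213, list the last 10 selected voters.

k = N/n = 6973/19 = 367
10th selection = 213 + 9×367 = 3516
11th: 3516 + 367 = 3883
12th: 3883 + 367 = 4250
13th: 4250 + 367 = 4617
14th: 4617 + 367 = 4984
15th: 4984 + 367 = 5351
16th: 5351 + 367 = 5718
17th: 5718 + 367 = 6085
18th: 6085 + 367 = 6452
19th: 6452 + 367 = 6819

3516, 3883, 4250, 4617, 4984, 5351, 5718, 6085, 6452, 6819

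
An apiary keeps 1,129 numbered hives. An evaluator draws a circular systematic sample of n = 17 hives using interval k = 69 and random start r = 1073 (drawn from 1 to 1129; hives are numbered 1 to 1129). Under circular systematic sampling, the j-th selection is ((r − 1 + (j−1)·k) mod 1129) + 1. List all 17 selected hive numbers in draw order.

1073, 13, 82, 151, 220, 289, 358, 427, 496, 565, 634, 703, 772, 841, 910, 979, 1048

Selection 1: 1073
Selection 2: 1073 + 69 = 1142 → 1142 − 1129 = 13
Selection 3: 13 + 69 = 82
Selection 4: 82 + 69 = 151
Selection 5: 151 + 69 = 220
Selection 6: 220 + 69 = 289
Selection 7: 289 + 69 = 358
Selection 8: 358 + 69 = 427
Selection 9: 427 + 69 = 496
Selection 10: 496 + 69 = 565
Selection 11: 565 + 69 = 634
Selection 12: 634 + 69 = 703
Selection 13: 703 + 69 = 772
Selection 14: 772 + 69 = 841
Selection 15: 841 + 69 = 910
Selection 16: 910 + 69 = 979
Selection 17: 979 + 69 = 1048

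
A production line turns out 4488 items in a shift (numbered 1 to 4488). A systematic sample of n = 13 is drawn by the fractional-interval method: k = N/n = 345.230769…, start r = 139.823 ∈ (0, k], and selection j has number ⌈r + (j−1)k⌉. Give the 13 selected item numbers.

140, 486, 831, 1176, 1521, 1866, 2212, 2557, 2902, 3247, 3593, 3938, 4283

j=1: r + 0k = 139.823 → ⌈·⌉ = 140
j=2: r + 1k = 485.053769… → ⌈·⌉ = 486
j=3: r + 2k = 830.284538… → ⌈·⌉ = 831
j=4: r + 3k = 1175.515307… → ⌈·⌉ = 1176
j=5: r + 4k = 1520.746076… → ⌈·⌉ = 1521
j=6: r + 5k = 1865.976846… → ⌈·⌉ = 1866
j=7: r + 6k = 2211.207615… → ⌈·⌉ = 2212
j=8: r + 7k = 2556.438384… → ⌈·⌉ = 2557
j=9: r + 8k = 2901.669153… → ⌈·⌉ = 2902
j=10: r + 9k = 3246.899923… → ⌈·⌉ = 3247
j=11: r + 10k = 3592.130692… → ⌈·⌉ = 3593
j=12: r + 11k = 3937.361461… → ⌈·⌉ = 3938
j=13: r + 12k = 4282.592230… → ⌈·⌉ = 4283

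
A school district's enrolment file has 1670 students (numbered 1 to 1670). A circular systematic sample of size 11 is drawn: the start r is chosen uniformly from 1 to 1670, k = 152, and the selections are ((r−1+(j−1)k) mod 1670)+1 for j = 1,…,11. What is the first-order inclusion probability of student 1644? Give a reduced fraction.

For each position j, as r ranges over 1…1670 the j-th selection hits every student exactly once, so student 1644 is selected for exactly 11 of the 1670 starts.
Inclusion probability = 11/1670.

11/1670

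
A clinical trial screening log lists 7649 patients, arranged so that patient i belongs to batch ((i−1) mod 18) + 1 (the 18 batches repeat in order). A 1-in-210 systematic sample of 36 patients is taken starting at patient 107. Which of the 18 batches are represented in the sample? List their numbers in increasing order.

5, 11, 17

Consecutive selections differ by k = 210, so their batch numbers differ by 210 mod 18 = 12.
gcd(210, 18) = 6, so the sample visits 18/6 = 3 distinct residues mod 18.
Start 107 is batch 17; the batches hit are 5, 11, 17.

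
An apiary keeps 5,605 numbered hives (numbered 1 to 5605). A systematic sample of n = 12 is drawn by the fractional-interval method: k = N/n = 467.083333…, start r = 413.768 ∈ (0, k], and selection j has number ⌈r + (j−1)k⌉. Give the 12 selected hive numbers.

j=1: r + 0k = 413.768 → ⌈·⌉ = 414
j=2: r + 1k = 880.851333… → ⌈·⌉ = 881
j=3: r + 2k = 1347.934666… → ⌈·⌉ = 1348
j=4: r + 3k = 1815.018 → ⌈·⌉ = 1816
j=5: r + 4k = 2282.101333… → ⌈·⌉ = 2283
j=6: r + 5k = 2749.184666… → ⌈·⌉ = 2750
j=7: r + 6k = 3216.268 → ⌈·⌉ = 3217
j=8: r + 7k = 3683.351333… → ⌈·⌉ = 3684
j=9: r + 8k = 4150.434666… → ⌈·⌉ = 4151
j=10: r + 9k = 4617.518 → ⌈·⌉ = 4618
j=11: r + 10k = 5084.601333… → ⌈·⌉ = 5085
j=12: r + 11k = 5551.684666… → ⌈·⌉ = 5552

414, 881, 1348, 1816, 2283, 2750, 3217, 3684, 4151, 4618, 5085, 5552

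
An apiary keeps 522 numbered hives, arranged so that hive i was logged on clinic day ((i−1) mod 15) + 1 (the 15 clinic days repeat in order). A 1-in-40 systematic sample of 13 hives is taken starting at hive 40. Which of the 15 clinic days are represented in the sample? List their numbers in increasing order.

5, 10, 15

Consecutive selections differ by k = 40, so their clinic day numbers differ by 40 mod 15 = 10.
gcd(40, 15) = 5, so the sample visits 15/5 = 3 distinct residues mod 15.
Start 40 is clinic day 10; the clinic days hit are 5, 10, 15.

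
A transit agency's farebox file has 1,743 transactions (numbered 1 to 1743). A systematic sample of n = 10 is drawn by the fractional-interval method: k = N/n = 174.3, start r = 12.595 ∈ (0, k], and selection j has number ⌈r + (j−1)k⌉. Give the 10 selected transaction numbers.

13, 187, 362, 536, 710, 885, 1059, 1233, 1407, 1582

j=1: r + 0k = 12.595 → ⌈·⌉ = 13
j=2: r + 1k = 186.895 → ⌈·⌉ = 187
j=3: r + 2k = 361.195 → ⌈·⌉ = 362
j=4: r + 3k = 535.495 → ⌈·⌉ = 536
j=5: r + 4k = 709.795 → ⌈·⌉ = 710
j=6: r + 5k = 884.095 → ⌈·⌉ = 885
j=7: r + 6k = 1058.395 → ⌈·⌉ = 1059
j=8: r + 7k = 1232.695 → ⌈·⌉ = 1233
j=9: r + 8k = 1406.995 → ⌈·⌉ = 1407
j=10: r + 9k = 1581.295 → ⌈·⌉ = 1582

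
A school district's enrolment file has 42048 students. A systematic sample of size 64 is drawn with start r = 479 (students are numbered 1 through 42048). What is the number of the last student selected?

41870

k = 42048/64 = 657
64th selection = r + (64−1)·k = 479 + 63×657 = 479 + 41391 = 41870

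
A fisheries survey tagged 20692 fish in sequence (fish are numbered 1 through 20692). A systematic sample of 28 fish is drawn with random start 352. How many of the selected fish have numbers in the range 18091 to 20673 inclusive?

3

k = 20692/28 = 739
First selection ≥ 18091: 352 + ⌈(18091−352)/739⌉·739 = 352 + 25×739 = 18827
Last selection ≤ 20673: 352 + ⌊(20673−352)/739⌋·739 = 352 + 27×739 = 20305
Count = 27 − 25 + 1 = 3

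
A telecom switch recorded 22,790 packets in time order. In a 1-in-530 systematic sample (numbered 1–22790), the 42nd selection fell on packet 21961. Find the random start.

k = 530
r = 21961 − (42−1)×530 = 21961 − 21730 = 231

231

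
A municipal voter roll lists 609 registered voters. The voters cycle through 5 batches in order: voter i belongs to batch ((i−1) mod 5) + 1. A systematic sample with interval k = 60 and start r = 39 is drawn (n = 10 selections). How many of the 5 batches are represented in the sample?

Consecutive selections differ by k = 60, so their batch numbers differ by 60 mod 5 = 0.
gcd(60, 5) = 5, so the sample visits 5/5 = 1 distinct residues mod 5.
Start 39 is batch 4; the batches hit are 4.

1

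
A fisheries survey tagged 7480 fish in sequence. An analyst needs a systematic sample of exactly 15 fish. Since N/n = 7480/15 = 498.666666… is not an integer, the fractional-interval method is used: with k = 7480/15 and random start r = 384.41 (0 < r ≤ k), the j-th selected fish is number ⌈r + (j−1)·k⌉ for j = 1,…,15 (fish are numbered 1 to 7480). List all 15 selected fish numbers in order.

385, 884, 1382, 1881, 2380, 2878, 3377, 3876, 4374, 4873, 5372, 5870, 6369, 6868, 7366

j=1: r + 0k = 384.41 → ⌈·⌉ = 385
j=2: r + 1k = 883.076666… → ⌈·⌉ = 884
j=3: r + 2k = 1381.743333… → ⌈·⌉ = 1382
j=4: r + 3k = 1880.41 → ⌈·⌉ = 1881
j=5: r + 4k = 2379.076666… → ⌈·⌉ = 2380
j=6: r + 5k = 2877.743333… → ⌈·⌉ = 2878
j=7: r + 6k = 3376.41 → ⌈·⌉ = 3377
j=8: r + 7k = 3875.076666… → ⌈·⌉ = 3876
j=9: r + 8k = 4373.743333… → ⌈·⌉ = 4374
j=10: r + 9k = 4872.41 → ⌈·⌉ = 4873
j=11: r + 10k = 5371.076666… → ⌈·⌉ = 5372
j=12: r + 11k = 5869.743333… → ⌈·⌉ = 5870
j=13: r + 12k = 6368.41 → ⌈·⌉ = 6369
j=14: r + 13k = 6867.076666… → ⌈·⌉ = 6868
j=15: r + 14k = 7365.743333… → ⌈·⌉ = 7366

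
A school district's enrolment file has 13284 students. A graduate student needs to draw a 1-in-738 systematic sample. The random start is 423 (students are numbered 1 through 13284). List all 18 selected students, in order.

student 1: 423
student 2: 423 + 738 = 1161
student 3: 1161 + 738 = 1899
student 4: 1899 + 738 = 2637
student 5: 2637 + 738 = 3375
student 6: 3375 + 738 = 4113
student 7: 4113 + 738 = 4851
student 8: 4851 + 738 = 5589
student 9: 5589 + 738 = 6327
student 10: 6327 + 738 = 7065
student 11: 7065 + 738 = 7803
student 12: 7803 + 738 = 8541
student 13: 8541 + 738 = 9279
student 14: 9279 + 738 = 10017
student 15: 10017 + 738 = 10755
student 16: 10755 + 738 = 11493
student 17: 11493 + 738 = 12231
student 18: 12231 + 738 = 12969

423, 1161, 1899, 2637, 3375, 4113, 4851, 5589, 6327, 7065, 7803, 8541, 9279, 10017, 10755, 11493, 12231, 12969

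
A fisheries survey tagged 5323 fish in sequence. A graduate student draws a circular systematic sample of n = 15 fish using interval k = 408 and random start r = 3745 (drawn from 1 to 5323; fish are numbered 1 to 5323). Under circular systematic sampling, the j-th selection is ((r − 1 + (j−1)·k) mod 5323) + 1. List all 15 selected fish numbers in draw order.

Selection 1: 3745
Selection 2: 3745 + 408 = 4153
Selection 3: 4153 + 408 = 4561
Selection 4: 4561 + 408 = 4969
Selection 5: 4969 + 408 = 5377 → 5377 − 5323 = 54
Selection 6: 54 + 408 = 462
Selection 7: 462 + 408 = 870
Selection 8: 870 + 408 = 1278
Selection 9: 1278 + 408 = 1686
Selection 10: 1686 + 408 = 2094
Selection 11: 2094 + 408 = 2502
Selection 12: 2502 + 408 = 2910
Selection 13: 2910 + 408 = 3318
Selection 14: 3318 + 408 = 3726
Selection 15: 3726 + 408 = 4134

3745, 4153, 4561, 4969, 54, 462, 870, 1278, 1686, 2094, 2502, 2910, 3318, 3726, 4134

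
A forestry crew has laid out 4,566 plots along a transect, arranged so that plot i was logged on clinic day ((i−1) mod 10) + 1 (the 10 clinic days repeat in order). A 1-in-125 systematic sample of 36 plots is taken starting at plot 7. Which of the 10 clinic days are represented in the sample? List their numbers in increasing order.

2, 7

Consecutive selections differ by k = 125, so their clinic day numbers differ by 125 mod 10 = 5.
gcd(125, 10) = 5, so the sample visits 10/5 = 2 distinct residues mod 10.
Start 7 is clinic day 7; the clinic days hit are 2, 7.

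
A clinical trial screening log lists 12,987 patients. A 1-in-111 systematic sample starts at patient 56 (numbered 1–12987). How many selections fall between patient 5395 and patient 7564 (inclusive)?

k = 111
First selection ≥ 5395: 56 + ⌈(5395−56)/111⌉·111 = 56 + 49×111 = 5495
Last selection ≤ 7564: 56 + ⌊(7564−56)/111⌋·111 = 56 + 67×111 = 7493
Count = 67 − 49 + 1 = 19

19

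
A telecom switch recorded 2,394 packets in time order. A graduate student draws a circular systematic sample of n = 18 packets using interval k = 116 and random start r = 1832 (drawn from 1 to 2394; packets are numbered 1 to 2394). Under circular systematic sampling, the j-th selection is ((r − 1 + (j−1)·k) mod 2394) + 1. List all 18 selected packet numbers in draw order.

Selection 1: 1832
Selection 2: 1832 + 116 = 1948
Selection 3: 1948 + 116 = 2064
Selection 4: 2064 + 116 = 2180
Selection 5: 2180 + 116 = 2296
Selection 6: 2296 + 116 = 2412 → 2412 − 2394 = 18
Selection 7: 18 + 116 = 134
Selection 8: 134 + 116 = 250
Selection 9: 250 + 116 = 366
Selection 10: 366 + 116 = 482
Selection 11: 482 + 116 = 598
Selection 12: 598 + 116 = 714
Selection 13: 714 + 116 = 830
Selection 14: 830 + 116 = 946
Selection 15: 946 + 116 = 1062
Selection 16: 1062 + 116 = 1178
Selection 17: 1178 + 116 = 1294
Selection 18: 1294 + 116 = 1410

1832, 1948, 2064, 2180, 2296, 18, 134, 250, 366, 482, 598, 714, 830, 946, 1062, 1178, 1294, 1410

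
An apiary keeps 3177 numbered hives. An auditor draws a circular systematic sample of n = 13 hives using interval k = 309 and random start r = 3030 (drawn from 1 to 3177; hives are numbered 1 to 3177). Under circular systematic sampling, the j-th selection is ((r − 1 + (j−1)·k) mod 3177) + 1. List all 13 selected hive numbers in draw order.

3030, 162, 471, 780, 1089, 1398, 1707, 2016, 2325, 2634, 2943, 75, 384

Selection 1: 3030
Selection 2: 3030 + 309 = 3339 → 3339 − 3177 = 162
Selection 3: 162 + 309 = 471
Selection 4: 471 + 309 = 780
Selection 5: 780 + 309 = 1089
Selection 6: 1089 + 309 = 1398
Selection 7: 1398 + 309 = 1707
Selection 8: 1707 + 309 = 2016
Selection 9: 2016 + 309 = 2325
Selection 10: 2325 + 309 = 2634
Selection 11: 2634 + 309 = 2943
Selection 12: 2943 + 309 = 3252 → 3252 − 3177 = 75
Selection 13: 75 + 309 = 384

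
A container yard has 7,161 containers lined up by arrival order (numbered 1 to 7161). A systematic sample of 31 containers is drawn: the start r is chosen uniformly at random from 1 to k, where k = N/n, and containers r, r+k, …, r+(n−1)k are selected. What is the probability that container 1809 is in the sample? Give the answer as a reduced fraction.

k = 7161/31 = 231.
Container 1809 is selected iff r ≡ 1809 (mod 231); exactly one such r in {1,…,231}.
Inclusion probability = 1/231.

1/231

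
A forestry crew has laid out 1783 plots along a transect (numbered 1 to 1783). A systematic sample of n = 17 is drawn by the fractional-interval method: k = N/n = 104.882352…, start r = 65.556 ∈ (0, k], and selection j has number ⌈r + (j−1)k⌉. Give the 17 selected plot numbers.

j=1: r + 0k = 65.556 → ⌈·⌉ = 66
j=2: r + 1k = 170.438352… → ⌈·⌉ = 171
j=3: r + 2k = 275.320705… → ⌈·⌉ = 276
j=4: r + 3k = 380.203058… → ⌈·⌉ = 381
j=5: r + 4k = 485.085411… → ⌈·⌉ = 486
j=6: r + 5k = 589.967764… → ⌈·⌉ = 590
j=7: r + 6k = 694.850117… → ⌈·⌉ = 695
j=8: r + 7k = 799.732470… → ⌈·⌉ = 800
j=9: r + 8k = 904.614823… → ⌈·⌉ = 905
j=10: r + 9k = 1009.497176… → ⌈·⌉ = 1010
j=11: r + 10k = 1114.379529… → ⌈·⌉ = 1115
j=12: r + 11k = 1219.261882… → ⌈·⌉ = 1220
j=13: r + 12k = 1324.144235… → ⌈·⌉ = 1325
j=14: r + 13k = 1429.026588… → ⌈·⌉ = 1430
j=15: r + 14k = 1533.908941… → ⌈·⌉ = 1534
j=16: r + 15k = 1638.791294… → ⌈·⌉ = 1639
j=17: r + 16k = 1743.673647… → ⌈·⌉ = 1744

66, 171, 276, 381, 486, 590, 695, 800, 905, 1010, 1115, 1220, 1325, 1430, 1534, 1639, 1744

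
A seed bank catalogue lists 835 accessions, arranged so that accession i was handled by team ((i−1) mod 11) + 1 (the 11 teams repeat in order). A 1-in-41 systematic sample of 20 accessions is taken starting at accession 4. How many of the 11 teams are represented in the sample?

11

Consecutive selections differ by k = 41, so their team numbers differ by 41 mod 11 = 8.
gcd(41, 11) = 1, so the sample visits 11/1 = 11 distinct residues mod 11.
Start 4 is team 4; the teams hit are 1, 2, 3, 4, 5, 6, 7, 8, 9, 10, 11.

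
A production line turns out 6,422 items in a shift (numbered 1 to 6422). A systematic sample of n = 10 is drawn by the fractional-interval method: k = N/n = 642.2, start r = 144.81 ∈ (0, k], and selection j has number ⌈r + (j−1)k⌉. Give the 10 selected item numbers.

145, 788, 1430, 2072, 2714, 3356, 3999, 4641, 5283, 5925

j=1: r + 0k = 144.81 → ⌈·⌉ = 145
j=2: r + 1k = 787.01 → ⌈·⌉ = 788
j=3: r + 2k = 1429.21 → ⌈·⌉ = 1430
j=4: r + 3k = 2071.41 → ⌈·⌉ = 2072
j=5: r + 4k = 2713.61 → ⌈·⌉ = 2714
j=6: r + 5k = 3355.81 → ⌈·⌉ = 3356
j=7: r + 6k = 3998.01 → ⌈·⌉ = 3999
j=8: r + 7k = 4640.21 → ⌈·⌉ = 4641
j=9: r + 8k = 5282.41 → ⌈·⌉ = 5283
j=10: r + 9k = 5924.61 → ⌈·⌉ = 5925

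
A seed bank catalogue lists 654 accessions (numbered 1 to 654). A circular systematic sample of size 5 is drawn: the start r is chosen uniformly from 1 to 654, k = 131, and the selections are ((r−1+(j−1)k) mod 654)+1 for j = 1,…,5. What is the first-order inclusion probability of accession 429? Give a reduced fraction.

5/654

For each position j, as r ranges over 1…654 the j-th selection hits every accession exactly once, so accession 429 is selected for exactly 5 of the 654 starts.
Inclusion probability = 5/654.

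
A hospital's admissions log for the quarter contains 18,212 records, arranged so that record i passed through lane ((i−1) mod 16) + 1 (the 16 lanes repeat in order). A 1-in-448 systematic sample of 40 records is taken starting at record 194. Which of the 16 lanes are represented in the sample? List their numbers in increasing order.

Consecutive selections differ by k = 448, so their lane numbers differ by 448 mod 16 = 0.
gcd(448, 16) = 16, so the sample visits 16/16 = 1 distinct residues mod 16.
Start 194 is lane 2; the lanes hit are 2.

2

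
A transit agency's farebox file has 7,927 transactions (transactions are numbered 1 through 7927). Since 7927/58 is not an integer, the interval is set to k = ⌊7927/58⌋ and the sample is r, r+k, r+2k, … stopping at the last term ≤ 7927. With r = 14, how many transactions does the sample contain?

k = ⌊7927/58⌋ = 136
Achieved size = ⌊(7927 − 14)/136⌋ + 1 = ⌊7913/136⌋ + 1 = 58 + 1 = 59
(last selection: 14 + 58×136 = 7902 ≤ 7927; next would be 8038 > 7927)

59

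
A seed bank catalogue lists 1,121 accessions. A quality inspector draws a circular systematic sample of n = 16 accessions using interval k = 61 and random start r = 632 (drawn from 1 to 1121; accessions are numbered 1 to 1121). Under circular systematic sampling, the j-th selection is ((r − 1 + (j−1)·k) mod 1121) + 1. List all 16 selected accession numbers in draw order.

632, 693, 754, 815, 876, 937, 998, 1059, 1120, 60, 121, 182, 243, 304, 365, 426

Selection 1: 632
Selection 2: 632 + 61 = 693
Selection 3: 693 + 61 = 754
Selection 4: 754 + 61 = 815
Selection 5: 815 + 61 = 876
Selection 6: 876 + 61 = 937
Selection 7: 937 + 61 = 998
Selection 8: 998 + 61 = 1059
Selection 9: 1059 + 61 = 1120
Selection 10: 1120 + 61 = 1181 → 1181 − 1121 = 60
Selection 11: 60 + 61 = 121
Selection 12: 121 + 61 = 182
Selection 13: 182 + 61 = 243
Selection 14: 243 + 61 = 304
Selection 15: 304 + 61 = 365
Selection 16: 365 + 61 = 426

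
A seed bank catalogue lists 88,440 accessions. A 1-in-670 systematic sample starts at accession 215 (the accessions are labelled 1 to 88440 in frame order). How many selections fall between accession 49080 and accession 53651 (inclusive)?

k = 670
First selection ≥ 49080: 215 + ⌈(49080−215)/670⌉·670 = 215 + 73×670 = 49125
Last selection ≤ 53651: 215 + ⌊(53651−215)/670⌋·670 = 215 + 79×670 = 53145
Count = 79 − 73 + 1 = 7

7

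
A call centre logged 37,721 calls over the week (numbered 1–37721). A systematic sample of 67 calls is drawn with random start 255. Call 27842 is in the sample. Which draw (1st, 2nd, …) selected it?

50

k = 37721/67 = 563
position = (27842 − 255)/563 + 1 = 27587/563 + 1 = 49 + 1 = 50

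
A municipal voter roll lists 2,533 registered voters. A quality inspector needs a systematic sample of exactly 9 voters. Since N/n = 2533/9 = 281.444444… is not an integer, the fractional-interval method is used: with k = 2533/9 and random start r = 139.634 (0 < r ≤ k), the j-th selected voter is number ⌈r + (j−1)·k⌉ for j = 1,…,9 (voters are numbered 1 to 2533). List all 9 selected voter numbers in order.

j=1: r + 0k = 139.634 → ⌈·⌉ = 140
j=2: r + 1k = 421.078444… → ⌈·⌉ = 422
j=3: r + 2k = 702.522888… → ⌈·⌉ = 703
j=4: r + 3k = 983.967333… → ⌈·⌉ = 984
j=5: r + 4k = 1265.411777… → ⌈·⌉ = 1266
j=6: r + 5k = 1546.856222… → ⌈·⌉ = 1547
j=7: r + 6k = 1828.300666… → ⌈·⌉ = 1829
j=8: r + 7k = 2109.745111… → ⌈·⌉ = 2110
j=9: r + 8k = 2391.189555… → ⌈·⌉ = 2392

140, 422, 703, 984, 1266, 1547, 1829, 2110, 2392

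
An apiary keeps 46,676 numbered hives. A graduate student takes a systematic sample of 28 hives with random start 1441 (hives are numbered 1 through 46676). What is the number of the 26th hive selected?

k = 46676/28 = 1667
26th selection = r + (26−1)·k = 1441 + 25×1667 = 1441 + 41675 = 43116

43116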